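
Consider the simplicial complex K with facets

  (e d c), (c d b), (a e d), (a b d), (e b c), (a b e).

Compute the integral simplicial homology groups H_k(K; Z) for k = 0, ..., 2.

H_0 = Z,  H_1 = 0,  H_2 = Z.

Order the vertices as a < b < c < d < e. Listing each simplex with vertices in this order, K has dimension 2 with simplices:

  0-simplices (5): a, b, c, d, e
  1-simplices (9): ab, ad, ae, bc, bd, be, cd, ce, de
  2-simplices (6): abd, abe, ade, bcd, bce, cde

giving chain groups C_0 ≅ Z^5, C_1 ≅ Z^9, C_2 ≅ Z^6.

Boundary ∂_1: C_1 → C_0 sends each edge [p,q] (with p < q) to q − p.
As a 5×9 matrix over Z this has rank 4, with invariant factors (1,1,1,1).

Boundary ∂_2: C_2 → C_1 sends each 2-simplex [p,q,r] to [q,r] − [p,r] + [p,q]. For instance
  ∂cde = de − ce + cd,
  ∂ade = de − ae + ad.
As a 9×6 matrix over Z this has rank 5, with invariant factors (1,1,1,1,1).

Now H_k = ker ∂_k / im ∂_{k+1}, so:

  H_0: rank C_0 − rank ∂_1 = 5 − 4 = 1, and the invariant factors of ∂_1 are all 1, so H_0 ≅ Z.
  H_1: rank ker ∂_1 − rank ∂_2 = (9 − 4) − 5 = 0, and the invariant factors of ∂_2 are all 1, so H_1 ≅ 0.
  H_2: rank ker ∂_2 − rank ∂_3 = (6 − 5) − 0 = 1, and there is no ∂_3, so H_2 ≅ Z.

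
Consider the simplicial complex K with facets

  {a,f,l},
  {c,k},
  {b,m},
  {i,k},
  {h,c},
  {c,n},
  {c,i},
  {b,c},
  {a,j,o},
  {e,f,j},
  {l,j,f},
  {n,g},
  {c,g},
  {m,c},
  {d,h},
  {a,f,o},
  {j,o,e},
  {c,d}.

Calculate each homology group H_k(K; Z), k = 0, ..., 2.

Fix the vertex order a < b < c < d < e < f < g < h < i < j < k < l < m < n < o and write every simplex with vertices in increasing order. Then dim K = 2 and the simplices of K are:

  0-simplices (15): a, b, c, d, e, f, g, h, i, j, k, l, m, n, o
  1-simplices (24): af, aj, al, ao, bc, bm, cd, cg, ch, ci, ck, cm, cn, dh, ef, ej, eo, fj, fl, fo, gn, ik, jl, jo
  2-simplices (6): afl, afo, ajo, efj, ejo, fjl

Hence C_0 ≅ Z^15, C_1 ≅ Z^24, C_2 ≅ Z^6.

The boundary map ∂_1: C_1 → C_0 is given by ∂[p,q] = [q] − [p].
This gives a 15×24 integer matrix of rank 13; reducing to Smith normal form yields diagonal entries (1,1,1,1,1,1,1,1,1,1,1,1,1).

The boundary map ∂_2: C_2 → C_1 sends each 2-simplex [p,q,r] to [q,r] − [p,r] + [p,q]. For instance
  ∂afo = fo − ao + af,
  ∂afl = fl − al + af.
As a 24×6 matrix over Z this has rank 6, with invariant factors (1,1,1,1,1,1).

Now H_k = ker ∂_k / im ∂_{k+1}, so:

  H_0: rank C_0 − rank ∂_1 = 15 − 13 = 2, and the invariant factors of ∂_1 are all 1, so H_0 = Z^2.
  H_1: rank ker ∂_1 − rank ∂_2 = (24 − 13) − 6 = 5, and the invariant factors of ∂_2 are all 1, so H_1 = Z^5.
  H_2: rank ker ∂_2 − rank ∂_3 = (6 − 6) − 0 = 0, and there is no ∂_3, so H_2 = 0.

As a check, the Euler characteristic is 15 − 24 + 6 = -3, which agrees with 2 − 5 + 0 = -3.

H_0 ≅ Z^2,  H_1 ≅ Z^5,  H_2 = 0.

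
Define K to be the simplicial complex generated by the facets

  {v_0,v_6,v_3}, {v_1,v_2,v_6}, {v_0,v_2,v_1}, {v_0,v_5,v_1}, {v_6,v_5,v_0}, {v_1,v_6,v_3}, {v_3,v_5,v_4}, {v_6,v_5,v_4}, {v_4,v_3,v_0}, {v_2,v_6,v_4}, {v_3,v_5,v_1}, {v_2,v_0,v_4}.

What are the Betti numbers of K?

We work with the vertex ordering v_0 < v_1 < v_2 < v_3 < v_4 < v_5 < v_6. The simplices of K, each written with vertices in increasing order, are:

  0-simplices (7): [v_0], [v_1], [v_2], [v_3], [v_4], [v_5], [v_6]
  1-simplices (18): (18 of them)
  2-simplices (12): (12 of them)

so the chain groups are C_0 ≅ Z^7, C_1 ≅ Z^18, C_2 ≅ Z^12.

Boundary ∂_1: C_1 → C_0 is given by ∂[p,q] = [q] − [p].
As a 7×18 matrix over Z this has rank 6, with invariant factors (1,1,1,1,1,1).

Boundary ∂_2: C_2 → C_1 acts by ∂[p,q,r] = [q,r] − [p,r] + [p,q]. For instance
  ∂[v_0,v_1,v_2] = [v_1,v_2] − [v_0,v_2] + [v_0,v_1],
  ∂[v_0,v_3,v_4] = [v_3,v_4] − [v_0,v_4] + [v_0,v_3].
This gives a 18×12 integer matrix of rank 12; reducing to Smith normal form yields diagonal entries (1,1,1,1,1,1,1,1,1,1,1,2).

Reading off H_k = ker ∂_k / im ∂_{k+1}:

  H_0: rank C_0 − rank ∂_1 = 7 − 6 = 1, and the invariant factors of ∂_1 are all 1, so H_0 ≅ Z.
  H_1: rank ker ∂_1 − rank ∂_2 = (18 − 6) − 12 = 0, and ∂_2 has invariant factor 2 > 1, so H_1 ≅ Z/2.
  H_2: rank ker ∂_2 − rank ∂_3 = (12 − 12) − 0 = 0, and there is no ∂_3, so H_2 ≅ 0.

Hence the Betti numbers are b_0 = 1, b_1 = 0, b_2 = 0.

b_0 = 1, b_1 = 0, b_2 = 0.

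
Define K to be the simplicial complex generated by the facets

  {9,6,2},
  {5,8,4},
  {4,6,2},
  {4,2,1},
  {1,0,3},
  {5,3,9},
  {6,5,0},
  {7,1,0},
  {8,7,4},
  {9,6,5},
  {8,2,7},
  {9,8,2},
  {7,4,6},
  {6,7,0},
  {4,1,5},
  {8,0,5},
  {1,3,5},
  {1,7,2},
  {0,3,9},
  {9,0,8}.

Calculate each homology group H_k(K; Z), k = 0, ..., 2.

H_0 = Z,  H_1 = Z ⊕ Z/2Z,  H_2 = 0.

Take the total order 0 < 1 < 2 < 3 < 4 < 5 < 6 < 7 < 8 < 9 on the vertex set. Then K (dimension 2) consists of the simplices:

  0-simplices (10): [0], [1], [2], [3], [4], [5], [6], [7], [8], [9]
  1-simplices (30): (30 of them)
  2-simplices (20): (20 of them)

so the chain groups are C_0 ≅ Z^10, C_1 ≅ Z^30, C_2 ≅ Z^20.

Boundary ∂_1: C_1 → C_0 is given by ∂[p,q] = [q] − [p].
The 10×30 boundary matrix has rank 9 and Smith normal form diag(1,1,1,1,1,1,1,1,1).

The boundary map ∂_2: C_2 → C_1 maps a triangle to the signed sum of its edges. For instance
  ∂[5,6,9] = [6,9] − [5,9] + [5,6],
  ∂[4,7,8] = [7,8] − [4,8] + [4,7].
As a 30×20 matrix over Z this has rank 20, with invariant factors (1,1,1,1,1,1,1,1,1,1,1,1,1,1,1,1,1,1,1,2).

Reading off H_k = ker ∂_k / im ∂_{k+1}:

  H_0: rank C_0 − rank ∂_1 = 10 − 9 = 1, and the invariant factors of ∂_1 are all 1, so H_0 ≅ Z.
  H_1: rank ker ∂_1 − rank ∂_2 = (30 − 9) − 20 = 1, and ∂_2 has invariant factor 2 > 1, so H_1 ≅ Z ⊕ Z/2Z.
  H_2: rank ker ∂_2 − rank ∂_3 = (20 − 20) − 0 = 0, and there is no ∂_3, so H_2 ≅ 0.

(K is a triangulation of the Klein bottle.)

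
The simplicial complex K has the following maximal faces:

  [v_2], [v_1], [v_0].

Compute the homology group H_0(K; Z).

Order the vertices as v_0 < v_1 < v_2. Listing each simplex with vertices in this order, K has dimension 0 with simplices:

  0-simplices (3): [v_0], [v_1], [v_2]

Hence C_0 ≅ Z^3.

Now H_k = ker ∂_k / im ∂_{k+1}, so:

  H_0: rank C_0 − rank ∂_1 = 3 − 0 = 3, and there is no ∂_1, so H_0 ≅ Z^3.

H_0 = Z^3.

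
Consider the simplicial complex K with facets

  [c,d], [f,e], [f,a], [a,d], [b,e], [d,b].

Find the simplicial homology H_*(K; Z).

H_0 ≅ Z,  H_1 ≅ Z.

Fix the vertex order a < b < c < d < e < f and write every simplex with vertices in increasing order. Then dim K = 1 and the simplices of K are:

  0-simplices (6): a, b, c, d, e, f
  1-simplices (6): ad, af, bd, be, cd, ef

so the chain groups are C_0 ≅ Z^6, C_1 ≅ Z^6.

∂_1: C_1 → C_0 is given by ∂[p,q] = [q] − [p]. For instance
  ∂bd = d − b.
This gives a 6×6 integer matrix of rank 5; reducing to Smith normal form yields diagonal entries (1,1,1,1,1).

From H_k ≅ ker(∂_k) / im(∂_{k+1}) we obtain:

  H_0: rank C_0 − rank ∂_1 = 6 − 5 = 1, and the invariant factors of ∂_1 are all 1, so H_0 = Z.
  H_1: rank ker ∂_1 − rank ∂_2 = (6 − 5) − 0 = 1, and there is no ∂_2, so H_1 = Z.

As a check, the Euler characteristic is 6 − 6 = 0, which agrees with 1 − 1 = 0.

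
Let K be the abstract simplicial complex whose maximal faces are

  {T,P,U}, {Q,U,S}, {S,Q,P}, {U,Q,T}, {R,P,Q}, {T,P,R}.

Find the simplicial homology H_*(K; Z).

H_0 = Z,  H_1 = Z,  H_2 = 0.

We work with the vertex ordering P < Q < R < S < T < U. The simplices of K, each written with vertices in increasing order, are:

  0-simplices (6): P, Q, R, S, T, U
  1-simplices (12): PQ, PR, PS, PT, PU, QR, QS, QT, QU, RT, SU, TU
  2-simplices (6): PQR, PQS, PRT, PTU, QSU, QTU

giving chain groups C_0 ≅ Z^6, C_1 ≅ Z^12, C_2 ≅ Z^6.

The boundary map ∂_1: C_1 → C_0 is given by ∂[p,q] = [q] − [p]. For instance
  ∂QR = R − Q.
This gives a 6×12 integer matrix of rank 5; reducing to Smith normal form yields diagonal entries (1,1,1,1,1).

Boundary ∂_2: C_2 → C_1 sends each 2-simplex [p,q,r] to [q,r] − [p,r] + [p,q]. For instance
  ∂PTU = TU − PU + PT,
  ∂PQR = QR − PR + PQ.
The resulting 12×6 matrix has rank 6, and its Smith normal form has invariant factors (1,1,1,1,1,1).

Now H_k = ker ∂_k / im ∂_{k+1}, so:

  H_0: rank C_0 − rank ∂_1 = 6 − 5 = 1, and the invariant factors of ∂_1 are all 1, so H_0 ≅ Z.
  H_1: rank ker ∂_1 − rank ∂_2 = (12 − 5) − 6 = 1, and the invariant factors of ∂_2 are all 1, so H_1 ≅ Z.
  H_2: rank ker ∂_2 − rank ∂_3 = (6 − 6) − 0 = 0, and there is no ∂_3, so H_2 ≅ 0.

(K is a triangulation of the cylinder S^1 x I.)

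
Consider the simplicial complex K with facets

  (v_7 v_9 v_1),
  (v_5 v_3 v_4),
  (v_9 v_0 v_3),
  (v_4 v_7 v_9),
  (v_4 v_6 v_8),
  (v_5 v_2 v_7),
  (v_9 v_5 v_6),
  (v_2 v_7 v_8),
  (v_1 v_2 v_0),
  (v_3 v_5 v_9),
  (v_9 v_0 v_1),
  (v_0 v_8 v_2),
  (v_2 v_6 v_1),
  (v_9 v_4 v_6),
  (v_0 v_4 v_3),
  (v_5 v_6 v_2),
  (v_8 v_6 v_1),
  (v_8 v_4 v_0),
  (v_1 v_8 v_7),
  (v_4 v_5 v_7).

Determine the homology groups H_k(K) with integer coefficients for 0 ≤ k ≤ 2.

We work with the vertex ordering v_0 < v_1 < v_2 < v_3 < v_4 < v_5 < v_6 < v_7 < v_8 < v_9. The simplices of K, each written with vertices in increasing order, are:

  0-simplices (10): [v_0], [v_1], [v_2], [v_3], [v_4], [v_5], [v_6], [v_7], [v_8], [v_9]
  1-simplices (30): (30 of them)
  2-simplices (20): (20 of them)

giving chain groups C_0 ≅ Z^10, C_1 ≅ Z^30, C_2 ≅ Z^20.

∂_1: C_1 → C_0 is given by ∂[p,q] = [q] − [p]. For instance
  ∂[v_0,v_2] = [v_2] − [v_0].
As a 10×30 matrix over Z this has rank 9, with invariant factors (1,1,1,1,1,1,1,1,1).

The boundary map ∂_2: C_2 → C_1 acts by ∂[p,q,r] = [q,r] − [p,r] + [p,q]. For instance
  ∂[v_0,v_1,v_9] = [v_1,v_9] − [v_0,v_9] + [v_0,v_1],
  ∂[v_1,v_7,v_8] = [v_7,v_8] − [v_1,v_8] + [v_1,v_7].
The resulting 30×20 matrix has rank 20, and its Smith normal form has invariant factors (1,1,1,1,1,1,1,1,1,1,1,1,1,1,1,1,1,1,1,2).

From H_k ≅ ker(∂_k) / im(∂_{k+1}) we obtain:

  H_0: rank C_0 − rank ∂_1 = 10 − 9 = 1, and the invariant factors of ∂_1 are all 1, so H_0 ≅ Z.
  H_1: rank ker ∂_1 − rank ∂_2 = (30 − 9) − 20 = 1, and ∂_2 has invariant factor 2 > 1, so H_1 ≅ Z × Z/2.
  H_2: rank ker ∂_2 − rank ∂_3 = (20 − 20) − 0 = 0, and there is no ∂_3, so H_2 ≅ 0.

As a check, the Euler characteristic is 10 − 30 + 20 = 0, which agrees with 1 − 1 + 0 = 0.

H_0 ≅ Z,  H_1 ≅ Z × Z/2,  H_2 = 0.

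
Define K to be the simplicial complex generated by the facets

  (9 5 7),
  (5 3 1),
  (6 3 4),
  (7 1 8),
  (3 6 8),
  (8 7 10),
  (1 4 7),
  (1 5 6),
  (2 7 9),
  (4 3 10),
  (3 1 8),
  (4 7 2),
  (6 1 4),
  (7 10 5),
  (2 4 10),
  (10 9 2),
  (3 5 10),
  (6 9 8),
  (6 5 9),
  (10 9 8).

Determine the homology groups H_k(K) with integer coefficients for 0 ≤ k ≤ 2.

Fix the vertex order 1 < 2 < 3 < 4 < 5 < 6 < 7 < 8 < 9 < 10 and write every simplex with vertices in increasing order. Then dim K = 2 and the simplices of K are:

  0-simplices (10): [1], [2], [3], [4], [5], [6], [7], [8], [9], [10]
  1-simplices (30): (30 of them)
  2-simplices (20): (20 of them)

so the chain groups are C_0 ≅ Z^10, C_1 ≅ Z^30, C_2 ≅ Z^20.

∂_1: C_1 → C_0 is given by ∂[p,q] = [q] − [p]. For instance
  ∂[5,10] = [10] − [5].
This gives a 10×30 integer matrix of rank 9; reducing to Smith normal form yields diagonal entries (1,1,1,1,1,1,1,1,1).

∂_2: C_2 → C_1 acts by ∂[p,q,r] = [q,r] − [p,r] + [p,q]. For instance
  ∂[3,4,10] = [4,10] − [3,10] + [3,4],
  ∂[1,3,5] = [3,5] − [1,5] + [1,3].
The resulting 30×20 matrix has rank 20, and its Smith normal form has invariant factors (1,1,1,1,1,1,1,1,1,1,1,1,1,1,1,1,1,1,1,2).

Reading off H_k = ker ∂_k / im ∂_{k+1}:

  H_0: rank C_0 − rank ∂_1 = 10 − 9 = 1, and the invariant factors of ∂_1 are all 1, so H_0 = Z.
  H_1: rank ker ∂_1 − rank ∂_2 = (30 − 9) − 20 = 1, and ∂_2 has invariant factor 2 > 1, so H_1 = Z × Z/2.
  H_2: rank ker ∂_2 − rank ∂_3 = (20 − 20) − 0 = 0, and there is no ∂_3, so H_2 = 0.

H_0 = Z,  H_1 = Z × Z/2,  H_2 = 0.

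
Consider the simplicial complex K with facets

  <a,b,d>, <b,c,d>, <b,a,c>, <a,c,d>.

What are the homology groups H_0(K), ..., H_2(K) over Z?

We work with the vertex ordering a < b < c < d. The simplices of K, each written with vertices in increasing order, are:

  0-simplices (4): a, b, c, d
  1-simplices (6): ab, ac, ad, bc, bd, cd
  2-simplices (4): abc, abd, acd, bcd

Hence C_0 ≅ Z^4, C_1 ≅ Z^6, C_2 ≅ Z^4.

Boundary ∂_1: C_1 → C_0 sends each edge [p,q] (with p < q) to q − p.
The resulting 4×6 matrix has rank 3, and its Smith normal form has invariant factors (1,1,1).

∂_2: C_2 → C_1 sends each 2-simplex [p,q,r] to [q,r] − [p,r] + [p,q]. For instance
  ∂acd = cd − ad + ac,
  ∂bcd = cd − bd + bc.
The resulting 6×4 matrix has rank 3, and its Smith normal form has invariant factors (1,1,1).

Computing H_k = (kernel of ∂_k) / (image of ∂_{k+1}):

  H_0: rank C_0 − rank ∂_1 = 4 − 3 = 1, and the invariant factors of ∂_1 are all 1, so H_0 = Z.
  H_1: rank ker ∂_1 − rank ∂_2 = (6 − 3) − 3 = 0, and the invariant factors of ∂_2 are all 1, so H_1 = 0.
  H_2: rank ker ∂_2 − rank ∂_3 = (4 − 3) − 0 = 1, and there is no ∂_3, so H_2 = Z.

As a check, the Euler characteristic is 4 − 6 + 4 = 2, which agrees with 1 − 0 + 1 = 2.

H_0 ≅ Z,  H_1 = 0,  H_2 ≅ Z.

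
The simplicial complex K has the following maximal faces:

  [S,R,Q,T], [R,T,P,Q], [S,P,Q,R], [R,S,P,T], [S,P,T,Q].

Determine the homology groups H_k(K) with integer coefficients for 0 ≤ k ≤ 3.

H_0 ≅ Z,  H_1 = 0,  H_2 = 0,  H_3 ≅ Z.

Fix the vertex order P < Q < R < S < T and write every simplex with vertices in increasing order. Then dim K = 3 and the simplices of K are:

  0-simplices (5): P, Q, R, S, T
  1-simplices (10): PQ, PR, PS, PT, QR, QS, QT, RS, RT, ST
  2-simplices (10): PQR, PQS, PQT, PRS, PRT, PST, QRS, QRT, QST, RST
  3-simplices (5): PQRS, PQRT, PQST, PRST, QRST

Hence C_0 ≅ Z^5, C_1 ≅ Z^10, C_2 ≅ Z^10, C_3 ≅ Z^5.

Boundary ∂_1: C_1 → C_0 maps an edge to its endpoints' difference, ∂[p,q] = q − p.
The 5×10 boundary matrix has rank 4 and Smith normal form diag(1,1,1,1).

The boundary map ∂_2: C_2 → C_1 sends each 2-simplex [p,q,r] to [q,r] − [p,r] + [p,q]. For instance
  ∂PST = ST − PT + PS,
  ∂PQT = QT − PT + PQ.
As a 10×10 matrix over Z this has rank 6, with invariant factors (1,1,1,1,1,1).

∂_3: C_3 → C_2 sends each 3-simplex σ to the alternating sum Σ_i (−1)^i (σ with its i-th vertex removed). For instance
  ∂PQRS = QRS − PRS + PQS − PQR,
  ∂PQST = QST − PST + PQT − PQS.
This gives a 10×5 integer matrix of rank 4; reducing to Smith normal form yields diagonal entries (1,1,1,1).

Computing H_k = (kernel of ∂_k) / (image of ∂_{k+1}):

  H_0: rank C_0 − rank ∂_1 = 5 − 4 = 1, and the invariant factors of ∂_1 are all 1, so H_0 ≅ Z.
  H_1: rank ker ∂_1 − rank ∂_2 = (10 − 4) − 6 = 0, and the invariant factors of ∂_2 are all 1, so H_1 ≅ 0.
  H_2: rank ker ∂_2 − rank ∂_3 = (10 − 6) − 4 = 0, and the invariant factors of ∂_3 are all 1, so H_2 ≅ 0.
  H_3: rank ker ∂_3 − rank ∂_4 = (5 − 4) − 0 = 1, and there is no ∂_4, so H_3 ≅ Z.

(K is a triangulation of the 3-sphere S^3.)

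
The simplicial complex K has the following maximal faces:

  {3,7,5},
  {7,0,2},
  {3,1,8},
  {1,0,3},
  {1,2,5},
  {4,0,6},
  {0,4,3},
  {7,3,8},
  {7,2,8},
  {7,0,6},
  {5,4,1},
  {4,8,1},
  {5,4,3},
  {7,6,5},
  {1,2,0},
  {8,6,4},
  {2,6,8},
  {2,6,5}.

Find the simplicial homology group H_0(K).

Fix the vertex order 0 < 1 < 2 < 3 < 4 < 5 < 6 < 7 < 8 and write every simplex with vertices in increasing order. Then dim K = 2 and the simplices of K are:

  0-simplices (9): [0], [1], [2], [3], [4], [5], [6], [7], [8]
  1-simplices (27): (27 of them)
  2-simplices (18): [0,1,2], [0,1,3], [0,2,7], [0,3,4], [0,4,6], [0,6,7], [1,2,5], [1,3,8], [1,4,5], [1,4,8], [2,5,6], [2,6,8], [2,7,8], [3,4,5], [3,5,7], [3,7,8], [4,6,8], [5,6,7]

so the chain groups are C_0 ≅ Z^9, C_1 ≅ Z^27, C_2 ≅ Z^18.

∂_1: C_1 → C_0 is given by ∂[p,q] = [q] − [p]. For instance
  ∂[3,4] = [4] − [3].
As a 9×27 matrix over Z this has rank 8, with invariant factors (1,1,1,1,1,1,1,1).

Boundary ∂_2: C_2 → C_1 maps a triangle to the signed sum of its edges. For instance
  ∂[0,2,7] = [2,7] − [0,7] + [0,2],
  ∂[0,6,7] = [6,7] − [0,7] + [0,6].
The resulting 27×18 matrix has rank 18, and its Smith normal form has invariant factors (1,1,1,1,1,1,1,1,1,1,1,1,1,1,1,1,1,2).

Reading off H_k = ker ∂_k / im ∂_{k+1}:

  H_0: rank C_0 − rank ∂_1 = 9 − 8 = 1, and the invariant factors of ∂_1 are all 1, so H_0 ≅ Z.

H_0 ≅ Z.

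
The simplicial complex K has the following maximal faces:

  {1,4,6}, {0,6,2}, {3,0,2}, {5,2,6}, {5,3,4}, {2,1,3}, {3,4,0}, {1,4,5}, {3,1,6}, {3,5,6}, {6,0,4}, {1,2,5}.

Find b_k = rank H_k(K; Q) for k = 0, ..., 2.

b_0 = 1, b_1 = 0, b_2 = 0.

K has 7 vertices, 18 edges, 12 triangles.
rank ∂_0 = 0, rank ∂_1 = 6 ⇒ b_0 = 7 − 0 − 6 = 1; all invariant factors of ∂_1 are 1 so no torsion. So H_0 ≅ Z.
rank ∂_1 = 6, rank ∂_2 = 12 ⇒ b_1 = 18 − 6 − 12 = 0; ∂_2 has invariant factor(s) [2] giving torsion. So H_1 ≅ Z/2Z.
rank ∂_2 = 12, rank ∂_3 = 0 ⇒ b_2 = 12 − 12 − 0 = 0. So H_2 ≅ 0.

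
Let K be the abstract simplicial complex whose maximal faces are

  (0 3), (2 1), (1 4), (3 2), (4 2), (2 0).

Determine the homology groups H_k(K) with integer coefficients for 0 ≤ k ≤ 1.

H_0 ≅ Z,  H_1 ≅ Z^2.

Fix the vertex order 0 < 1 < 2 < 3 < 4 and write every simplex with vertices in increasing order. Then dim K = 1 and the simplices of K are:

  0-simplices (5): [0], [1], [2], [3], [4]
  1-simplices (6): [0,2], [0,3], [1,2], [1,4], [2,3], [2,4]

giving chain groups C_0 ≅ Z^5, C_1 ≅ Z^6.

∂_1: C_1 → C_0 maps an edge to its endpoints' difference, ∂[p,q] = q − p. For instance
  ∂[0,2] = [2] − [0].
This gives a 5×6 integer matrix of rank 4; reducing to Smith normal form yields diagonal entries (1,1,1,1).

From H_k ≅ ker(∂_k) / im(∂_{k+1}) we obtain:

  H_0: rank C_0 − rank ∂_1 = 5 − 4 = 1, and the invariant factors of ∂_1 are all 1, so H_0 = Z.
  H_1: rank ker ∂_1 − rank ∂_2 = (6 − 4) − 0 = 2, and there is no ∂_2, so H_1 = Z^2.

(K is a triangulation of a wedge of 2 circles.)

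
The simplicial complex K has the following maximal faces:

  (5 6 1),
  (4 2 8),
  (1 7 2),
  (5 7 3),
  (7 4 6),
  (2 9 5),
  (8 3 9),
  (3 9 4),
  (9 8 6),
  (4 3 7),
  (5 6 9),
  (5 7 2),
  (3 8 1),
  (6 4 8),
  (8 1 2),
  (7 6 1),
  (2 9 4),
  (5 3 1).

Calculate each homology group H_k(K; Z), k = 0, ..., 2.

H_0 ≅ Z,  H_1 ≅ Z ⊕ Z/2Z,  H_2 = 0.

Take the total order 1 < 2 < 3 < 4 < 5 < 6 < 7 < 8 < 9 on the vertex set. Then K (dimension 2) consists of the simplices:

  0-simplices (9): [1], [2], [3], [4], [5], [6], [7], [8], [9]
  1-simplices (27): (27 of them)
  2-simplices (18): [1,2,7], [1,2,8], [1,3,5], [1,3,8], [1,5,6], [1,6,7], [2,4,8], [2,4,9], [2,5,7], [2,5,9], [3,4,7], [3,4,9], [3,5,7], [3,8,9], [4,6,7], [4,6,8], [5,6,9], [6,8,9]

Hence C_0 ≅ Z^9, C_1 ≅ Z^27, C_2 ≅ Z^18.

∂_1: C_1 → C_0 maps an edge to its endpoints' difference, ∂[p,q] = q − p.
The resulting 9×27 matrix has rank 8, and its Smith normal form has invariant factors (1,1,1,1,1,1,1,1).

The boundary map ∂_2: C_2 → C_1 sends each 2-simplex [p,q,r] to [q,r] − [p,r] + [p,q]. For instance
  ∂[1,3,8] = [3,8] − [1,8] + [1,3],
  ∂[6,8,9] = [8,9] − [6,9] + [6,8].
The resulting 27×18 matrix has rank 18, and its Smith normal form has invariant factors (1,1,1,1,1,1,1,1,1,1,1,1,1,1,1,1,1,2).

Now H_k = ker ∂_k / im ∂_{k+1}, so:

  H_0: rank C_0 − rank ∂_1 = 9 − 8 = 1, and the invariant factors of ∂_1 are all 1, so H_0 ≅ Z.
  H_1: rank ker ∂_1 − rank ∂_2 = (27 − 8) − 18 = 1, and ∂_2 has invariant factor 2 > 1, so H_1 ≅ Z ⊕ Z/2Z.
  H_2: rank ker ∂_2 − rank ∂_3 = (18 − 18) − 0 = 0, and there is no ∂_3, so H_2 ≅ 0.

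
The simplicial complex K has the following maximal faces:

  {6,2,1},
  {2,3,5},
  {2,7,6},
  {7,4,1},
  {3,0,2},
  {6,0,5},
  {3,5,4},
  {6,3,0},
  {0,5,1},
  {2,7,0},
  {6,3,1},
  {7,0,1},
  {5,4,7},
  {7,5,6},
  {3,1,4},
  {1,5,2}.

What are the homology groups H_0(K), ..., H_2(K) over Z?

Fix the vertex order 0 < 1 < 2 < 3 < 4 < 5 < 6 < 7 and write every simplex with vertices in increasing order. Then dim K = 2 and the simplices of K are:

  0-simplices (8): [0], [1], [2], [3], [4], [5], [6], [7]
  1-simplices (24): (24 of them)
  2-simplices (16): [0,1,5], [0,1,7], [0,2,3], [0,2,7], [0,3,6], [0,5,6], [1,2,5], [1,2,6], [1,3,4], [1,3,6], [1,4,7], [2,3,5], [2,6,7], [3,4,5], [4,5,7], [5,6,7]

so the chain groups are C_0 ≅ Z^8, C_1 ≅ Z^24, C_2 ≅ Z^16.

The boundary map ∂_1: C_1 → C_0 maps an edge to its endpoints' difference, ∂[p,q] = q − p.
This gives a 8×24 integer matrix of rank 7; reducing to Smith normal form yields diagonal entries (1,1,1,1,1,1,1).

∂_2: C_2 → C_1 acts by ∂[p,q,r] = [q,r] − [p,r] + [p,q]. For instance
  ∂[0,2,7] = [2,7] − [0,7] + [0,2],
  ∂[5,6,7] = [6,7] − [5,7] + [5,6].
This gives a 24×16 integer matrix of rank 15; reducing to Smith normal form yields diagonal entries (1,1,1,1,1,1,1,1,1,1,1,1,1,1,1).

From H_k ≅ ker(∂_k) / im(∂_{k+1}) we obtain:

  H_0: rank C_0 − rank ∂_1 = 8 − 7 = 1, and the invariant factors of ∂_1 are all 1, so H_0 = Z.
  H_1: rank ker ∂_1 − rank ∂_2 = (24 − 7) − 15 = 2, and the invariant factors of ∂_2 are all 1, so H_1 = Z^2.
  H_2: rank ker ∂_2 − rank ∂_3 = (16 − 15) − 0 = 1, and there is no ∂_3, so H_2 = Z.

As a check, the Euler characteristic is 8 − 24 + 16 = 0, which agrees with 1 − 2 + 1 = 0.
(K is a triangulation of the torus T^2.)

H_0 = Z,  H_1 = Z^2,  H_2 = Z.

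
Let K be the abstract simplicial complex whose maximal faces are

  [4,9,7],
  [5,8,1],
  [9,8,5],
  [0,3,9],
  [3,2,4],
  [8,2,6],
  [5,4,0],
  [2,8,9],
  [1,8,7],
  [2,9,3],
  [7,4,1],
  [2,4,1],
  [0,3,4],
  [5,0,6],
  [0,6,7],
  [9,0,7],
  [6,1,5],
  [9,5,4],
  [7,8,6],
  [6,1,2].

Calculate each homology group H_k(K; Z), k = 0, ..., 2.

H_0 ≅ Z,  H_1 ≅ Z ⊕ Z/2Z,  H_2 = 0.

We work with the vertex ordering 0 < 1 < 2 < 3 < 4 < 5 < 6 < 7 < 8 < 9. The simplices of K, each written with vertices in increasing order, are:

  0-simplices (10): [0], [1], [2], [3], [4], [5], [6], [7], [8], [9]
  1-simplices (30): (30 of them)
  2-simplices (20): (20 of them)

Hence C_0 ≅ Z^10, C_1 ≅ Z^30, C_2 ≅ Z^20.

Boundary ∂_1: C_1 → C_0 is given by ∂[p,q] = [q] − [p]. For instance
  ∂[6,8] = [8] − [6].
The 10×30 boundary matrix has rank 9 and Smith normal form diag(1,1,1,1,1,1,1,1,1).

Boundary ∂_2: C_2 → C_1 sends each 2-simplex [p,q,r] to [q,r] − [p,r] + [p,q]. For instance
  ∂[0,5,6] = [5,6] − [0,6] + [0,5],
  ∂[1,5,6] = [5,6] − [1,6] + [1,5].
The 30×20 boundary matrix has rank 20 and Smith normal form diag(1,1,1,1,1,1,1,1,1,1,1,1,1,1,1,1,1,1,1,2).

Reading off H_k = ker ∂_k / im ∂_{k+1}:

  H_0: rank C_0 − rank ∂_1 = 10 − 9 = 1, and the invariant factors of ∂_1 are all 1, so H_0 = Z.
  H_1: rank ker ∂_1 − rank ∂_2 = (30 − 9) − 20 = 1, and ∂_2 has invariant factor 2 > 1, so H_1 = Z ⊕ Z/2Z.
  H_2: rank ker ∂_2 − rank ∂_3 = (20 − 20) − 0 = 0, and there is no ∂_3, so H_2 = 0.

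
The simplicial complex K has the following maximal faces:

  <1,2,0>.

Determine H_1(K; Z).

Order the vertices as 0 < 1 < 2. Listing each simplex with vertices in this order, K has dimension 2 with simplices:

  0-simplices (3): [0], [1], [2]
  1-simplices (3): [0,1], [0,2], [1,2]
  2-simplices (1): [0,1,2]

Hence C_0 ≅ Z^3, C_1 ≅ Z^3, C_2 ≅ Z^1.

The boundary map ∂_1: C_1 → C_0 is given by ∂[p,q] = [q] − [p]. For instance
  ∂[0,1] = [1] − [0].
As a 3×3 matrix over Z this has rank 2, with invariant factors (1,1).

The boundary map ∂_2: C_2 → C_1 sends each 2-simplex [p,q,r] to [q,r] − [p,r] + [p,q]. For instance
  ∂[0,1,2] = [1,2] − [0,2] + [0,1].
This gives a 3×1 integer matrix of rank 1; reducing to Smith normal form yields diagonal entries (1).

Computing H_k = (kernel of ∂_k) / (image of ∂_{k+1}):

  H_1: rank ker ∂_1 − rank ∂_2 = (3 − 2) − 1 = 0, and the invariant factors of ∂_2 are all 1, so H_1 = 0.

(K is a triangulation of the 2-simplex.)

H_1 = 0.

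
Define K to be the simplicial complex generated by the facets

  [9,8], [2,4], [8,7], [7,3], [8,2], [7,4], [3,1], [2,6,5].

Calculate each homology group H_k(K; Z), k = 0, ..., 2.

We work with the vertex ordering 1 < 2 < 3 < 4 < 5 < 6 < 7 < 8 < 9. The simplices of K, each written with vertices in increasing order, are:

  0-simplices (9): [1], [2], [3], [4], [5], [6], [7], [8], [9]
  1-simplices (10): [1,3], [2,4], [2,5], [2,6], [2,8], [3,7], [4,7], [5,6], [7,8], [8,9]
  2-simplices (1): [2,5,6]

Hence C_0 ≅ Z^9, C_1 ≅ Z^10, C_2 ≅ Z^1.

Boundary ∂_1: C_1 → C_0 sends each edge [p,q] (with p < q) to q − p.
The 9×10 boundary matrix has rank 8 and Smith normal form diag(1,1,1,1,1,1,1,1).

∂_2: C_2 → C_1 maps a triangle to the signed sum of its edges. For instance
  ∂[2,5,6] = [5,6] − [2,6] + [2,5].
As a 10×1 matrix over Z this has rank 1, with invariant factors (1).

Computing H_k = (kernel of ∂_k) / (image of ∂_{k+1}):

  H_0: rank C_0 − rank ∂_1 = 9 − 8 = 1, and the invariant factors of ∂_1 are all 1, so H_0 = Z.
  H_1: rank ker ∂_1 − rank ∂_2 = (10 − 8) − 1 = 1, and the invariant factors of ∂_2 are all 1, so H_1 = Z.
  H_2: rank ker ∂_2 − rank ∂_3 = (1 − 1) − 0 = 0, and there is no ∂_3, so H_2 = 0.

As a check, the Euler characteristic is 9 − 10 + 1 = 0, which agrees with 1 − 1 + 0 = 0.

H_0 ≅ Z,  H_1 ≅ Z,  H_2 = 0.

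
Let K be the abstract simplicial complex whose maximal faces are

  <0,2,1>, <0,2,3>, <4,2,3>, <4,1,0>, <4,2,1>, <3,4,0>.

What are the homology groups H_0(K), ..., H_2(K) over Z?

H_0 ≅ Z,  H_1 = 0,  H_2 ≅ Z.

Order the vertices as 0 < 1 < 2 < 3 < 4. Listing each simplex with vertices in this order, K has dimension 2 with simplices:

  0-simplices (5): [0], [1], [2], [3], [4]
  1-simplices (9): [0,1], [0,2], [0,3], [0,4], [1,2], [1,4], [2,3], [2,4], [3,4]
  2-simplices (6): [0,1,2], [0,1,4], [0,2,3], [0,3,4], [1,2,4], [2,3,4]

Hence C_0 ≅ Z^5, C_1 ≅ Z^9, C_2 ≅ Z^6.

∂_1: C_1 → C_0 maps an edge to its endpoints' difference, ∂[p,q] = q − p. For instance
  ∂[2,3] = [3] − [2].
This gives a 5×9 integer matrix of rank 4; reducing to Smith normal form yields diagonal entries (1,1,1,1).

∂_2: C_2 → C_1 maps a triangle to the signed sum of its edges. For instance
  ∂[0,1,4] = [1,4] − [0,4] + [0,1],
  ∂[0,1,2] = [1,2] − [0,2] + [0,1].
As a 9×6 matrix over Z this has rank 5, with invariant factors (1,1,1,1,1).

Now H_k = ker ∂_k / im ∂_{k+1}, so:

  H_0: rank C_0 − rank ∂_1 = 5 − 4 = 1, and the invariant factors of ∂_1 are all 1, so H_0 = Z.
  H_1: rank ker ∂_1 − rank ∂_2 = (9 − 4) − 5 = 0, and the invariant factors of ∂_2 are all 1, so H_1 = 0.
  H_2: rank ker ∂_2 − rank ∂_3 = (6 − 5) − 0 = 1, and there is no ∂_3, so H_2 = Z.

As a check, the Euler characteristic is 5 − 9 + 6 = 2, which agrees with 1 − 0 + 1 = 2.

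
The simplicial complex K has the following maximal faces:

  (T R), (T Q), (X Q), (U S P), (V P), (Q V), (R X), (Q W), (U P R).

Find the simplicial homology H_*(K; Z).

Take the total order P < Q < R < S < T < U < V < W < X on the vertex set. Then K (dimension 2) consists of the simplices:

  0-simplices (9): P, Q, R, S, T, U, V, W, X
  1-simplices (12): PR, PS, PU, PV, QT, QV, QW, QX, RT, RU, RX, SU
  2-simplices (2): PRU, PSU

Hence C_0 ≅ Z^9, C_1 ≅ Z^12, C_2 ≅ Z^2.

∂_1: C_1 → C_0 sends each edge [p,q] (with p < q) to q − p.
The 9×12 boundary matrix has rank 8 and Smith normal form diag(1,1,1,1,1,1,1,1).

The boundary map ∂_2: C_2 → C_1 acts by ∂[p,q,r] = [q,r] − [p,r] + [p,q]. For instance
  ∂PSU = SU − PU + PS,
  ∂PRU = RU − PU + PR.
The 12×2 boundary matrix has rank 2 and Smith normal form diag(1,1).

From H_k ≅ ker(∂_k) / im(∂_{k+1}) we obtain:

  H_0: rank C_0 − rank ∂_1 = 9 − 8 = 1, and the invariant factors of ∂_1 are all 1, so H_0 = Z.
  H_1: rank ker ∂_1 − rank ∂_2 = (12 − 8) − 2 = 2, and the invariant factors of ∂_2 are all 1, so H_1 = Z^2.
  H_2: rank ker ∂_2 − rank ∂_3 = (2 − 2) − 0 = 0, and there is no ∂_3, so H_2 = 0.

As a check, the Euler characteristic is 9 − 12 + 2 = -1, which agrees with 1 − 2 + 0 = -1.

H_0 ≅ Z,  H_1 ≅ Z^2,  H_2 = 0.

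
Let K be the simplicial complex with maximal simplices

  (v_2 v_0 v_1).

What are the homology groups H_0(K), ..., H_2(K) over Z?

H_0 ≅ Z,  H_1 = 0,  H_2 = 0.

Order the vertices as v_0 < v_1 < v_2. Listing each simplex with vertices in this order, K has dimension 2 with simplices:

  0-simplices (3): [v_0], [v_1], [v_2]
  1-simplices (3): [v_0,v_1], [v_0,v_2], [v_1,v_2]
  2-simplices (1): [v_0,v_1,v_2]

so the chain groups are C_0 ≅ Z^3, C_1 ≅ Z^3, C_2 ≅ Z^1.

The boundary map ∂_1: C_1 → C_0 maps an edge to its endpoints' difference, ∂[p,q] = q − p. For instance
  ∂[v_0,v_1] = [v_1] − [v_0].
As a 3×3 matrix over Z this has rank 2, with invariant factors (1,1).

Boundary ∂_2: C_2 → C_1 sends each 2-simplex [p,q,r] to [q,r] − [p,r] + [p,q]. For instance
  ∂[v_0,v_1,v_2] = [v_1,v_2] − [v_0,v_2] + [v_0,v_1].
The resulting 3×1 matrix has rank 1, and its Smith normal form has invariant factors (1).

Computing H_k = (kernel of ∂_k) / (image of ∂_{k+1}):

  H_0: rank C_0 − rank ∂_1 = 3 − 2 = 1, and the invariant factors of ∂_1 are all 1, so H_0 = Z.
  H_1: rank ker ∂_1 − rank ∂_2 = (3 − 2) − 1 = 0, and the invariant factors of ∂_2 are all 1, so H_1 = 0.
  H_2: rank ker ∂_2 − rank ∂_3 = (1 − 1) − 0 = 0, and there is no ∂_3, so H_2 = 0.

As a check, the Euler characteristic is 3 − 3 + 1 = 1, which agrees with 1 − 0 + 0 = 1.
(K is a triangulation of the 2-simplex.)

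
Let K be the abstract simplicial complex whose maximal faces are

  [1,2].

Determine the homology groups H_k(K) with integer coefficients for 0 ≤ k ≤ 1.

H_0 ≅ Z,  H_1 = 0.

Fix the vertex order 1 < 2 and write every simplex with vertices in increasing order. Then dim K = 1 and the simplices of K are:

  0-simplices (2): [1], [2]
  1-simplices (1): [1,2]

Hence C_0 ≅ Z^2, C_1 ≅ Z^1.

∂_1: C_1 → C_0 maps an edge to its endpoints' difference, ∂[p,q] = q − p.
The 2×1 boundary matrix has rank 1 and Smith normal form diag(1).

From H_k ≅ ker(∂_k) / im(∂_{k+1}) we obtain:

  H_0: rank C_0 − rank ∂_1 = 2 − 1 = 1, and the invariant factors of ∂_1 are all 1, so H_0 ≅ Z.
  H_1: rank ker ∂_1 − rank ∂_2 = (1 − 1) − 0 = 0, and there is no ∂_2, so H_1 ≅ 0.

(K is a triangulation of the 1-simplex.)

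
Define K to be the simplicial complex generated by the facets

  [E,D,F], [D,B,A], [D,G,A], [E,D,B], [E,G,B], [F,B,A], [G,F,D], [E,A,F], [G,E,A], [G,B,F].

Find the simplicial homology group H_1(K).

H_1 ≅ Z/2.

We work with the vertex ordering A < B < D < E < F < G. The simplices of K, each written with vertices in increasing order, are:

  0-simplices (6): A, B, D, E, F, G
  1-simplices (15): AB, AD, AE, AF, AG, BD, BE, BF, BG, DE, DF, DG, EF, EG, FG
  2-simplices (10): ABD, ABF, ADG, AEF, AEG, BDE, BEG, BFG, DEF, DFG

so the chain groups are C_0 ≅ Z^6, C_1 ≅ Z^15, C_2 ≅ Z^10.

∂_1: C_1 → C_0 is given by ∂[p,q] = [q] − [p].
The resulting 6×15 matrix has rank 5, and its Smith normal form has invariant factors (1,1,1,1,1).

∂_2: C_2 → C_1 acts by ∂[p,q,r] = [q,r] − [p,r] + [p,q]. For instance
  ∂ABF = BF − AF + AB,
  ∂BFG = FG − BG + BF.
As a 15×10 matrix over Z this has rank 10, with invariant factors (1,1,1,1,1,1,1,1,1,2).

Reading off H_k = ker ∂_k / im ∂_{k+1}:

  H_1: rank ker ∂_1 − rank ∂_2 = (15 − 5) − 10 = 0, and ∂_2 has invariant factor 2 > 1, so H_1 ≅ Z/2.

(K is a triangulation of the real projective plane RP^2.)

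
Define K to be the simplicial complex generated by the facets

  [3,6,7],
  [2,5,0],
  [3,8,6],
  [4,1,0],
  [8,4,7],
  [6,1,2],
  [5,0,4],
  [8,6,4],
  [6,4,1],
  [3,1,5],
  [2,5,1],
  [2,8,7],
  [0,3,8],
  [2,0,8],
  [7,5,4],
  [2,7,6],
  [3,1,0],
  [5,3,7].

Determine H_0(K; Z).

H_0 = Z.

We work with the vertex ordering 0 < 1 < 2 < 3 < 4 < 5 < 6 < 7 < 8. The simplices of K, each written with vertices in increasing order, are:

  0-simplices (9): [0], [1], [2], [3], [4], [5], [6], [7], [8]
  1-simplices (27): (27 of them)
  2-simplices (18): [0,1,3], [0,1,4], [0,2,5], [0,2,8], [0,3,8], [0,4,5], [1,2,5], [1,2,6], [1,3,5], [1,4,6], [2,6,7], [2,7,8], [3,5,7], [3,6,7], [3,6,8], [4,5,7], [4,6,8], [4,7,8]

so the chain groups are C_0 ≅ Z^9, C_1 ≅ Z^27, C_2 ≅ Z^18.

∂_1: C_1 → C_0 maps an edge to its endpoints' difference, ∂[p,q] = q − p. For instance
  ∂[1,3] = [3] − [1].
The resulting 9×27 matrix has rank 8, and its Smith normal form has invariant factors (1,1,1,1,1,1,1,1).

Boundary ∂_2: C_2 → C_1 acts by ∂[p,q,r] = [q,r] − [p,r] + [p,q]. For instance
  ∂[0,4,5] = [4,5] − [0,5] + [0,4],
  ∂[4,6,8] = [6,8] − [4,8] + [4,6].
The 27×18 boundary matrix has rank 18 and Smith normal form diag(1,1,1,1,1,1,1,1,1,1,1,1,1,1,1,1,1,2).

Now H_k = ker ∂_k / im ∂_{k+1}, so:

  H_0: rank C_0 − rank ∂_1 = 9 − 8 = 1, and the invariant factors of ∂_1 are all 1, so H_0 = Z.

(K is a triangulation of the Klein bottle.)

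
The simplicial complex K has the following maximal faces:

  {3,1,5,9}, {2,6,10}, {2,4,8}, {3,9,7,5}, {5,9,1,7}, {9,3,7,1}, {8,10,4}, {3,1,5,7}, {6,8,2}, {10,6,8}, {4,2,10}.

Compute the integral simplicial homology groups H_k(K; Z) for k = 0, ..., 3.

Order the vertices as 1 < 2 < 3 < 4 < 5 < 6 < 7 < 8 < 9 < 10. Listing each simplex with vertices in this order, K has dimension 3 with simplices:

  0-simplices (10): [1], [2], [3], [4], [5], [6], [7], [8], [9], [10]
  1-simplices (19): [1,3], [1,5], [1,7], [1,9], [2,4], [2,6], [2,8], [2,10], [3,5], [3,7], [3,9], [4,8], [4,10], [5,7], [5,9], [6,8], [6,10], [7,9], [8,10]
  2-simplices (16): [1,3,5], [1,3,7], [1,3,9], [1,5,7], [1,5,9], [1,7,9], [2,4,8], [2,4,10], [2,6,8], [2,6,10], [3,5,7], [3,5,9], [3,7,9], [4,8,10], [5,7,9], [6,8,10]
  3-simplices (5): [1,3,5,7], [1,3,5,9], [1,3,7,9], [1,5,7,9], [3,5,7,9]

giving chain groups C_0 ≅ Z^10, C_1 ≅ Z^19, C_2 ≅ Z^16, C_3 ≅ Z^5.

Boundary ∂_1: C_1 → C_0 sends each edge [p,q] (with p < q) to q − p.
As a 10×19 matrix over Z this has rank 8, with invariant factors (1,1,1,1,1,1,1,1).

The boundary map ∂_2: C_2 → C_1 maps a triangle to the signed sum of its edges. For instance
  ∂[1,3,9] = [3,9] − [1,9] + [1,3],
  ∂[1,5,9] = [5,9] − [1,9] + [1,5].
This gives a 19×16 integer matrix of rank 11; reducing to Smith normal form yields diagonal entries (1,1,1,1,1,1,1,1,1,1,1).

The boundary map ∂_3: C_3 → C_2 sends each 3-simplex σ to the alternating sum Σ_i (−1)^i (σ with its i-th vertex removed). For instance
  ∂[1,3,5,7] = [3,5,7] − [1,5,7] + [1,3,7] − [1,3,5],
  ∂[1,5,7,9] = [5,7,9] − [1,7,9] + [1,5,9] − [1,5,7].
The 16×5 boundary matrix has rank 4 and Smith normal form diag(1,1,1,1).

Computing H_k = (kernel of ∂_k) / (image of ∂_{k+1}):

  H_0: rank C_0 − rank ∂_1 = 10 − 8 = 2, and the invariant factors of ∂_1 are all 1, so H_0 = Z^2.
  H_1: rank ker ∂_1 − rank ∂_2 = (19 − 8) − 11 = 0, and the invariant factors of ∂_2 are all 1, so H_1 = 0.
  H_2: rank ker ∂_2 − rank ∂_3 = (16 − 11) − 4 = 1, and the invariant factors of ∂_3 are all 1, so H_2 = Z.
  H_3: rank ker ∂_3 − rank ∂_4 = (5 − 4) − 0 = 1, and there is no ∂_4, so H_3 = Z.

H_0 ≅ Z^2,  H_1 = 0,  H_2 ≅ Z,  H_3 ≅ Z.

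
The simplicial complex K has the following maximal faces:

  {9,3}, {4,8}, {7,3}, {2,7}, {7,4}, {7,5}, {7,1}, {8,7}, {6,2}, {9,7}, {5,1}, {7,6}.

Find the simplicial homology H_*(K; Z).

H_0 ≅ Z,  H_1 ≅ Z^4.

Order the vertices as 1 < 2 < 3 < 4 < 5 < 6 < 7 < 8 < 9. Listing each simplex with vertices in this order, K has dimension 1 with simplices:

  0-simplices (9): [1], [2], [3], [4], [5], [6], [7], [8], [9]
  1-simplices (12): [1,5], [1,7], [2,6], [2,7], [3,7], [3,9], [4,7], [4,8], [5,7], [6,7], [7,8], [7,9]

so the chain groups are C_0 ≅ Z^9, C_1 ≅ Z^12.

The boundary map ∂_1: C_1 → C_0 sends each edge [p,q] (with p < q) to q − p. For instance
  ∂[2,6] = [6] − [2].
As a 9×12 matrix over Z this has rank 8, with invariant factors (1,1,1,1,1,1,1,1).

Reading off H_k = ker ∂_k / im ∂_{k+1}:

  H_0: rank C_0 − rank ∂_1 = 9 − 8 = 1, and the invariant factors of ∂_1 are all 1, so H_0 = Z.
  H_1: rank ker ∂_1 − rank ∂_2 = (12 − 8) − 0 = 4, and there is no ∂_2, so H_1 = Z^4.

As a check, the Euler characteristic is 9 − 12 = -3, which agrees with 1 − 4 = -3.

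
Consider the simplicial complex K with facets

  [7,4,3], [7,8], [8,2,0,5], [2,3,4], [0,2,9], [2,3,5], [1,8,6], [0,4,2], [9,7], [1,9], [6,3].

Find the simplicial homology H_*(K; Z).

H_0 ≅ Z,  H_1 ≅ Z^4,  H_2 = 0,  H_3 = 0.

Fix the vertex order 0 < 1 < 2 < 3 < 4 < 5 < 6 < 7 < 8 < 9 and write every simplex with vertices in increasing order. Then dim K = 3 and the simplices of K are:

  0-simplices (10): [0], [1], [2], [3], [4], [5], [6], [7], [8], [9]
  1-simplices (22): [0,2], [0,4], [0,5], [0,8], [0,9], [1,6], [1,8], [1,9], [2,3], [2,4], [2,5], [2,8], [2,9], [3,4], [3,5], [3,6], [3,7], [4,7], [5,8], [6,8], [7,8], [7,9]
  2-simplices (10): [0,2,4], [0,2,5], [0,2,8], [0,2,9], [0,5,8], [1,6,8], [2,3,4], [2,3,5], [2,5,8], [3,4,7]
  3-simplices (1): [0,2,5,8]

so the chain groups are C_0 ≅ Z^10, C_1 ≅ Z^22, C_2 ≅ Z^10, C_3 ≅ Z^1.

The boundary map ∂_1: C_1 → C_0 maps an edge to its endpoints' difference, ∂[p,q] = q − p. For instance
  ∂[1,9] = [9] − [1].
This gives a 10×22 integer matrix of rank 9; reducing to Smith normal form yields diagonal entries (1,1,1,1,1,1,1,1,1).

∂_2: C_2 → C_1 maps a triangle to the signed sum of its edges. For instance
  ∂[3,4,7] = [4,7] − [3,7] + [3,4],
  ∂[2,5,8] = [5,8] − [2,8] + [2,5].
The resulting 22×10 matrix has rank 9, and its Smith normal form has invariant factors (1,1,1,1,1,1,1,1,1).

Boundary ∂_3: C_3 → C_2 sends each 3-simplex σ to the alternating sum Σ_i (−1)^i (σ with its i-th vertex removed). For instance
  ∂[0,2,5,8] = [2,5,8] − [0,5,8] + [0,2,8] − [0,2,5].
The 10×1 boundary matrix has rank 1 and Smith normal form diag(1).

From H_k ≅ ker(∂_k) / im(∂_{k+1}) we obtain:

  H_0: rank C_0 − rank ∂_1 = 10 − 9 = 1, and the invariant factors of ∂_1 are all 1, so H_0 = Z.
  H_1: rank ker ∂_1 − rank ∂_2 = (22 − 9) − 9 = 4, and the invariant factors of ∂_2 are all 1, so H_1 = Z^4.
  H_2: rank ker ∂_2 − rank ∂_3 = (10 − 9) − 1 = 0, and the invariant factors of ∂_3 are all 1, so H_2 = 0.
  H_3: rank ker ∂_3 − rank ∂_4 = (1 − 1) − 0 = 0, and there is no ∂_4, so H_3 = 0.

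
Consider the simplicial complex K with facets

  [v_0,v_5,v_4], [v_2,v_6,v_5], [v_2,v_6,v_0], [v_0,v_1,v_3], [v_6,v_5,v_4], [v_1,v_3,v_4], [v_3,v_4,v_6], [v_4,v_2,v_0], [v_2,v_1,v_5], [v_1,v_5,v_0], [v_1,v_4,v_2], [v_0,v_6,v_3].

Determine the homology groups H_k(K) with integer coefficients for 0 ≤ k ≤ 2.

Take the total order v_0 < v_1 < v_2 < v_3 < v_4 < v_5 < v_6 on the vertex set. Then K (dimension 2) consists of the simplices:

  0-simplices (7): [v_0], [v_1], [v_2], [v_3], [v_4], [v_5], [v_6]
  1-simplices (18): (18 of them)
  2-simplices (12): (12 of them)

Hence C_0 ≅ Z^7, C_1 ≅ Z^18, C_2 ≅ Z^12.

∂_1: C_1 → C_0 sends each edge [p,q] (with p < q) to q − p. For instance
  ∂[v_1,v_2] = [v_2] − [v_1].
The resulting 7×18 matrix has rank 6, and its Smith normal form has invariant factors (1,1,1,1,1,1).

The boundary map ∂_2: C_2 → C_1 sends each 2-simplex [p,q,r] to [q,r] − [p,r] + [p,q]. For instance
  ∂[v_1,v_3,v_4] = [v_3,v_4] − [v_1,v_4] + [v_1,v_3],
  ∂[v_0,v_1,v_5] = [v_1,v_5] − [v_0,v_5] + [v_0,v_1].
The resulting 18×12 matrix has rank 12, and its Smith normal form has invariant factors (1,1,1,1,1,1,1,1,1,1,1,2).

Now H_k = ker ∂_k / im ∂_{k+1}, so:

  H_0: rank C_0 − rank ∂_1 = 7 − 6 = 1, and the invariant factors of ∂_1 are all 1, so H_0 ≅ Z.
  H_1: rank ker ∂_1 − rank ∂_2 = (18 − 6) − 12 = 0, and ∂_2 has invariant factor 2 > 1, so H_1 ≅ Z/2.
  H_2: rank ker ∂_2 − rank ∂_3 = (12 − 12) − 0 = 0, and there is no ∂_3, so H_2 ≅ 0.

As a check, the Euler characteristic is 7 − 18 + 12 = 1, which agrees with 1 − 0 + 0 = 1.

H_0 = Z,  H_1 = Z/2,  H_2 = 0.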